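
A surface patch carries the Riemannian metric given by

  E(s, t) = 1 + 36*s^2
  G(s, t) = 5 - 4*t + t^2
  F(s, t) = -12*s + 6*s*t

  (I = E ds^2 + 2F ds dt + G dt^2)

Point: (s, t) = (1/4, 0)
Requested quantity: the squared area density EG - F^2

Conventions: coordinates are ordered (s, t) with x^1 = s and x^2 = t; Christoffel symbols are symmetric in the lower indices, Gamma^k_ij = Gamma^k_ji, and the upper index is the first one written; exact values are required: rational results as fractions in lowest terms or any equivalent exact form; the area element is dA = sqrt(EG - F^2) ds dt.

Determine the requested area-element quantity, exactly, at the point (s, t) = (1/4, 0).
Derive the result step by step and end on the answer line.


E = 13/4, F = -3, G = 5; EG - F^2 = 29/4

Answer: EG - F^2 = 29/4


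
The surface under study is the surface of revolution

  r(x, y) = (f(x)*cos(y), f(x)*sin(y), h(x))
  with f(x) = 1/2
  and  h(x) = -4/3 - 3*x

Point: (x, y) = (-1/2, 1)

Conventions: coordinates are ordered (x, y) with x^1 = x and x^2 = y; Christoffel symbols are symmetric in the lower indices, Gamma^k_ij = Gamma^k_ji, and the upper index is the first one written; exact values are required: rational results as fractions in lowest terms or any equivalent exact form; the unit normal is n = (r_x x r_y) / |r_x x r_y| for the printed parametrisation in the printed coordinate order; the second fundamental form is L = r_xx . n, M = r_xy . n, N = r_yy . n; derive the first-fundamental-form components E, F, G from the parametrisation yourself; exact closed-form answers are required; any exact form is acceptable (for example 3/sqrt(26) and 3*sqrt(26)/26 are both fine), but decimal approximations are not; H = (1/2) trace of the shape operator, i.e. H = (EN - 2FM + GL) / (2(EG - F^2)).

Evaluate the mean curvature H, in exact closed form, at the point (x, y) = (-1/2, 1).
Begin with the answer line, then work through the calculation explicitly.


Answer: H = -1

f = 1/2, f' = 0, f'' = 0, h' = -3, h'' = 0
E = 9, F = 0, G = 1/4; answer radicand W^2 = 9
unnormalised second-form numerators: l = 0, m = 0, n = -3/2; L = l/sqrt(9), and similarly M = m/sqrt(W^2), N = n/sqrt(W^2)
H = (E*n - 2*F*m + G*l) / (2*(EG - F^2)*sqrt(W^2)); E*n - 2*F*m + G*l = -27/2, EG - F^2 = 9/4, so H = (-3)/sqrt(9)


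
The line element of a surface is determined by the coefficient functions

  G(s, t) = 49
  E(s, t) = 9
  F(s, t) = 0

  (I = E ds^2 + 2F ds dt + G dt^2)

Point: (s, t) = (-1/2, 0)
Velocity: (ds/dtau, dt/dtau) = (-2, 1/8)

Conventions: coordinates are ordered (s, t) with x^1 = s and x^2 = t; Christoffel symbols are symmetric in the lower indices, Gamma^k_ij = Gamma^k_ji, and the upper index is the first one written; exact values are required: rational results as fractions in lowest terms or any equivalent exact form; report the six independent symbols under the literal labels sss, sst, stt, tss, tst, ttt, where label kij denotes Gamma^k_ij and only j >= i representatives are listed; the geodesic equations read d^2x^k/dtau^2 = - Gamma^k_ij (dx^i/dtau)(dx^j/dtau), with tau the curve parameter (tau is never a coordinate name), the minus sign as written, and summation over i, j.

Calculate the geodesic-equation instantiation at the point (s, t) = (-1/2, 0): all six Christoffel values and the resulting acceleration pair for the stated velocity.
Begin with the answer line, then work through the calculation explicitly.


Answer: Gamma_sss = 0, Gamma_sst = 0, Gamma_stt = 0, Gamma_tss = 0, Gamma_tst = 0, Gamma_ttt = 0; accelerations (d^2s/dtau^2, d^2t/dtau^2) = (0, 0)

E = 9, F = 0, G = 49 at the point
E_s = 0, E_t = 0, F_s = 0, F_t = 0, G_s = 0, G_t = 0
EG - F^2 = 441;  g^inv = (1/441) * [[49, 0], [0, 9]]
first-kind symbols [ij,l] = (1/2)(d_i g_jl + d_j g_il - d_l g_ij): [ss,s] = E_s/2 = 0, [ss,t] = F_s - E_t/2 = 0, [st,s] = E_t/2 = 0, [st,t] = G_s/2 = 0, [tt,s] = F_t - G_s/2 = 0, [tt,t] = G_t/2 = 0
Gamma^s_ij = (G*[ij,s] - F*[ij,t])/(EG - F^2), Gamma^t_ij = (E*[ij,t] - F*[ij,s])/(EG - F^2)
Gamma_sss = 0, Gamma_sst = 0, Gamma_stt = 0, Gamma_tss = 0, Gamma_tst = 0, Gamma_ttt = 0
d^2s/dtau^2 = -(Gamma_sss*(-2)^2 + 2*Gamma_sst*(-2)*(1/8) + Gamma_stt*(1/8)^2) = 0
d^2t/dtau^2 = -(Gamma_tss*(-2)^2 + 2*Gamma_tst*(-2)*(1/8) + Gamma_ttt*(1/8)^2) = 0


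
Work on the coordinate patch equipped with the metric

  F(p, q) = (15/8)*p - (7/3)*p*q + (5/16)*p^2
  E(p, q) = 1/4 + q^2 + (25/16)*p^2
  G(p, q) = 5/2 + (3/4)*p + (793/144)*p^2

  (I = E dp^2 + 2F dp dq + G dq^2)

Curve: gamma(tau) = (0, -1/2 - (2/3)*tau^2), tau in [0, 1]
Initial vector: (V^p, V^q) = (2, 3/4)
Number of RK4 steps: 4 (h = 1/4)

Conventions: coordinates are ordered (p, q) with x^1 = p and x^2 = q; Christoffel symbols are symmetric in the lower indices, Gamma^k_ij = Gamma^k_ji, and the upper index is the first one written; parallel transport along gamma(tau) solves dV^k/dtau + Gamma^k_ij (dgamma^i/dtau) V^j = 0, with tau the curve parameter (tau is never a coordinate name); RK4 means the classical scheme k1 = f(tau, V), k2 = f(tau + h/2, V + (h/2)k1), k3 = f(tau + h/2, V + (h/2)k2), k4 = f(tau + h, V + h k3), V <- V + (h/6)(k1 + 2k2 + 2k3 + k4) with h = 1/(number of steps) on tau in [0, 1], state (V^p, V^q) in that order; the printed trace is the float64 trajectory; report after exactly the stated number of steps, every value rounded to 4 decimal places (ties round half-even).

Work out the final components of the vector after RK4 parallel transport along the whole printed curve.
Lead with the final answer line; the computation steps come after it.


Answer: V^p = 0.9439, V^q = 0.8879

gamma'(tau) = (0, -(4/3)*tau); f(tau, V)^k = -Gamma^k_ij(gamma(tau)) gamma'^i(tau) V^j; h = 1/4; intermediate values shown to 6 dp
curve data and Christoffel symbols at the stage parameters:
  tau = 0.000000: gamma = (0.000000, -0.500000), gamma' = (0.000000, 0.000000); Gamma_ppp = 0.000000, Gamma_ppq = -1.000000, Gamma_pqq = -0.750000, Gamma_qpp = 1.416667, Gamma_qpq = 0.150000, Gamma_qqq = 0.000000
  tau = 0.125000: gamma = (0.000000, -0.510417), gamma' = (0.000000, -0.166667); Gamma_ppp = 0.000000, Gamma_ppq = -0.999787, Gamma_pqq = -0.734538, Gamma_qpp = 1.430556, Gamma_qpq = 0.150000, Gamma_qqq = 0.000000
  tau = 0.250000: gamma = (0.000000, -0.541667), gamma' = (0.000000, -0.333333); Gamma_ppp = 0.000000, Gamma_ppq = -0.996805, Gamma_pqq = -0.690096, Gamma_qpp = 1.472222, Gamma_qpq = 0.150000, Gamma_qqq = 0.000000
  tau = 0.375000: gamma = (0.000000, -0.593750), gamma' = (0.000000, -0.500000); Gamma_ppp = 0.000000, Gamma_ppq = -0.985413, Gamma_pqq = -0.622366, Gamma_qpp = 1.541667, Gamma_qpq = 0.150000, Gamma_qqq = 0.000000
  tau = 0.500000: gamma = (0.000000, -0.666667), gamma' = (0.000000, -0.666667); Gamma_ppp = 0.000000, Gamma_ppq = -0.960000, Gamma_pqq = -0.540000, Gamma_qpp = 1.638889, Gamma_qpq = 0.150000, Gamma_qqq = 0.000000
  tau = 0.625000: gamma = (0.000000, -0.760417), gamma' = (0.000000, -0.833333); Gamma_ppp = 0.000000, Gamma_ppq = -0.918119, Gamma_pqq = -0.452771, Gamma_qpp = 1.763889, Gamma_qpq = 0.150000, Gamma_qqq = 0.000000
  tau = 0.750000: gamma = (0.000000, -0.875000), gamma' = (0.000000, -1.000000); Gamma_ppp = 0.000000, Gamma_ppq = -0.861538, Gamma_pqq = -0.369231, Gamma_qpp = 1.916667, Gamma_qpq = 0.150000, Gamma_qqq = 0.000000
  tau = 0.875000: gamma = (0.000000, -1.010417), gamma' = (0.000000, -1.166667); Gamma_ppp = 0.000000, Gamma_ppq = -0.795014, Gamma_pqq = -0.295057, Gamma_qpp = 2.097222, Gamma_qpq = 0.150000, Gamma_qqq = 0.000000
  tau = 1.000000: gamma = (0.000000, -1.166667), gamma' = (0.000000, -1.333333); Gamma_ppp = 0.000000, Gamma_ppq = -0.724138, Gamma_pqq = -0.232759, Gamma_qpp = 2.305556, Gamma_qpq = 0.150000, Gamma_qqq = 0.000000
step 0: V^p = 2.0000, V^q = 0.7500
step 1: k1 = (0.000000, 0.000000), k2 = (-0.425080, 0.050000), k3 = (-0.416991, 0.048672), k4 = (-0.805221, 0.094788); V <- V + (h/6)(k1 + 2k2 + 2k3 + k4): V^p = 1.8963, V^q = 0.7622
step 2: k1 = (-0.805397, 0.094814), k2 = (-1.125568, 0.134670), k3 = (-1.107400, 0.131669), k4 = (-1.322665, 0.161943); V <- V + (h/6)(k1 + 2k2 + 2k3 + k4): V^p = 1.6215, V^q = 0.7951
step 3: k1 = (-1.324001, 0.162153), k2 = (-1.421637, 0.182003), k3 = (-1.413236, 0.180478), k4 = (-1.402840, 0.190233); V <- V + (h/6)(k1 + 2k2 + 2k3 + k4): V^p = 1.2717, V^q = 0.8400
step 4: k1 = (-1.405729, 0.190750), k2 = (-1.313862, 0.191792), k3 = (-1.324558, 0.193801), k4 = (-1.183809, 0.188106); V <- V + (h/6)(k1 + 2k2 + 2k3 + k4): V^p = 0.9439, V^q = 0.8879


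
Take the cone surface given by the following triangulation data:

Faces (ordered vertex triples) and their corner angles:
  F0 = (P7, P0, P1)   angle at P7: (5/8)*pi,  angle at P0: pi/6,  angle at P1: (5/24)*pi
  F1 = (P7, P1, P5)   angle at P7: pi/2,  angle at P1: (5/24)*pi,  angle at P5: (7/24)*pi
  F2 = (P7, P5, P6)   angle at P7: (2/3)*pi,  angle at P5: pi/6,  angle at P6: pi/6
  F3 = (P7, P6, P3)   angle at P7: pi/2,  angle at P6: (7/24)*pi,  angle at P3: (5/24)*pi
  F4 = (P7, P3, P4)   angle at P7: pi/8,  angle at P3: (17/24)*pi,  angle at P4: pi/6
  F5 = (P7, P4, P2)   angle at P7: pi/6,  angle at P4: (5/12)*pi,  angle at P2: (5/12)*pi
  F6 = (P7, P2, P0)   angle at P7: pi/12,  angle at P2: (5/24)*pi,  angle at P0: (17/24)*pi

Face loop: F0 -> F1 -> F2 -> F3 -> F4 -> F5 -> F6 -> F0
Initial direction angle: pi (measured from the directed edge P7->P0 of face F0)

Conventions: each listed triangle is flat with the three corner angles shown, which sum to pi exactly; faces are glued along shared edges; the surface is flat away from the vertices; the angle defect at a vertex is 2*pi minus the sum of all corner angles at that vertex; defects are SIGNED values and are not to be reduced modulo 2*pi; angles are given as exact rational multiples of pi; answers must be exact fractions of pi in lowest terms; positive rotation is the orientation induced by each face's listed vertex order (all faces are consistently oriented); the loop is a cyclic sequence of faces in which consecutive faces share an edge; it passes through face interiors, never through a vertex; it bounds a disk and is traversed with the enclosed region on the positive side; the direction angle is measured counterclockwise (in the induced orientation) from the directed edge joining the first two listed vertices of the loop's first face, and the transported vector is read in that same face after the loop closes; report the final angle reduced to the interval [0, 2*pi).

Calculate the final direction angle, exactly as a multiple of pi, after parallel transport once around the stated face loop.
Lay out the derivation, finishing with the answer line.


enclosed vertex P7: corner angles sum to (8/3)*pi, defect = 2*pi - (8/3)*pi = (-2/3)*pi
holonomy = initial angle + sum of enclosed defects (mod 2*pi), positive in the induced orientation
final angle = pi - (2/3)*pi = pi/3 (mod 2*pi)

Answer: final direction angle = pi/3


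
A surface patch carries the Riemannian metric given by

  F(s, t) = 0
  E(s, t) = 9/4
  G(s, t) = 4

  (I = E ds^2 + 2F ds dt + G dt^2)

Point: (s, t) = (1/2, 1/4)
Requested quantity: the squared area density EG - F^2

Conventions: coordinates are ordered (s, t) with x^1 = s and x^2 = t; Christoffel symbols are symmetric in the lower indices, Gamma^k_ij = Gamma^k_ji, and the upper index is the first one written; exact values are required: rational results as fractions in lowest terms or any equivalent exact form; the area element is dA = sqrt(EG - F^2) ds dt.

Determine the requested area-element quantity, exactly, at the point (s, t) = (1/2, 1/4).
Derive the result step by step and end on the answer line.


E = 9/4, F = 0, G = 4; EG - F^2 = 9

Answer: EG - F^2 = 9


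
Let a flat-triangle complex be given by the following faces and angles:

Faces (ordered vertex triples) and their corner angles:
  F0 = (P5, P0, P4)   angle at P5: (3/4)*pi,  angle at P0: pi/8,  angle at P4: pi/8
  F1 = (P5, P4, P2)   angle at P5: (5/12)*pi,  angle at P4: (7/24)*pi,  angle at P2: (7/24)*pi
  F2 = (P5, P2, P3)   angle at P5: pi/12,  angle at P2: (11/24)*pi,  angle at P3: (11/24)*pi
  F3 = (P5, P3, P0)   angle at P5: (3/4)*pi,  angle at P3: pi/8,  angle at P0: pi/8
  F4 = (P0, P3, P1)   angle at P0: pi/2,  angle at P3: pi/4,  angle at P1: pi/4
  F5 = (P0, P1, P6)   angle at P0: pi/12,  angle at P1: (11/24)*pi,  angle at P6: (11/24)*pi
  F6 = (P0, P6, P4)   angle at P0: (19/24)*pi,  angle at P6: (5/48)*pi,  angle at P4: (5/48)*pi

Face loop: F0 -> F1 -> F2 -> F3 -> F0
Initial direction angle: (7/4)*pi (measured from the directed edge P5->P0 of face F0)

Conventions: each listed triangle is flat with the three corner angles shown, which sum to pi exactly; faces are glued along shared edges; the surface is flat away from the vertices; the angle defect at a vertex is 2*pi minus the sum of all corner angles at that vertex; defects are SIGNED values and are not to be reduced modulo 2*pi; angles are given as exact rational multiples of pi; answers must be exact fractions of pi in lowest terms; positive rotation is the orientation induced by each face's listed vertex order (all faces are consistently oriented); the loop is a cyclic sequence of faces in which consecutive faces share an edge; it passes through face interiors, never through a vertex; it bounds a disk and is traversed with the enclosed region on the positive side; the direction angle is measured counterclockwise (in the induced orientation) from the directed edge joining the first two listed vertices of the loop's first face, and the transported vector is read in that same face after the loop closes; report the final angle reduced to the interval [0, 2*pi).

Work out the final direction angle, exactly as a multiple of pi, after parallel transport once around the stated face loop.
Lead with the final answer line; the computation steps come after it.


Answer: final direction angle = (7/4)*pi

enclosed vertex P5: corner angles sum to 2*pi, defect = 2*pi - 2*pi = 0
the rotation equals the total enclosed defect, so the final angle is initial + defects (mod 2*pi)
final angle = (7/4)*pi + 0 = (7/4)*pi (mod 2*pi)


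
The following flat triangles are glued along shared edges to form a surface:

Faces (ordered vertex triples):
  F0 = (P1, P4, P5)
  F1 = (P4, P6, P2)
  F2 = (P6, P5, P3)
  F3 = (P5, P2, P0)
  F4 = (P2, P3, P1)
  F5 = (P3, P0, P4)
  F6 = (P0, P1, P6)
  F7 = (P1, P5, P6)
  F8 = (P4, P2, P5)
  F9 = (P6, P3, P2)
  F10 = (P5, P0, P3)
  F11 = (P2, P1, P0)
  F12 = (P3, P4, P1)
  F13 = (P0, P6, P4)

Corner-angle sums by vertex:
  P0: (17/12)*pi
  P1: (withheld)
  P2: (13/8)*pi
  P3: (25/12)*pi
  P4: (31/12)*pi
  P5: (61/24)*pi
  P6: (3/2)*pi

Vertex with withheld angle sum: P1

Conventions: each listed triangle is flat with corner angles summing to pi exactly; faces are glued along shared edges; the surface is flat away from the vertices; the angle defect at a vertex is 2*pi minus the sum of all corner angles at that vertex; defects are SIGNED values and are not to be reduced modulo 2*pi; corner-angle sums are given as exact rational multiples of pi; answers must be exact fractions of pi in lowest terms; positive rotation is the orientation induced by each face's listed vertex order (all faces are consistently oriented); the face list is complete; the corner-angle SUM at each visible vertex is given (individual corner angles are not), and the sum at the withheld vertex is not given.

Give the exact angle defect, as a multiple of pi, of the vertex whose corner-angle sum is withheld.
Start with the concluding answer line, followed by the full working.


Answer: defect(P1) = -pi/4

V = 7, E = 21, F = 14; chi = V - E + F = 0
Gauss-Bonnet: total defect = 2*pi*chi = 0; visible defects sum to pi/4


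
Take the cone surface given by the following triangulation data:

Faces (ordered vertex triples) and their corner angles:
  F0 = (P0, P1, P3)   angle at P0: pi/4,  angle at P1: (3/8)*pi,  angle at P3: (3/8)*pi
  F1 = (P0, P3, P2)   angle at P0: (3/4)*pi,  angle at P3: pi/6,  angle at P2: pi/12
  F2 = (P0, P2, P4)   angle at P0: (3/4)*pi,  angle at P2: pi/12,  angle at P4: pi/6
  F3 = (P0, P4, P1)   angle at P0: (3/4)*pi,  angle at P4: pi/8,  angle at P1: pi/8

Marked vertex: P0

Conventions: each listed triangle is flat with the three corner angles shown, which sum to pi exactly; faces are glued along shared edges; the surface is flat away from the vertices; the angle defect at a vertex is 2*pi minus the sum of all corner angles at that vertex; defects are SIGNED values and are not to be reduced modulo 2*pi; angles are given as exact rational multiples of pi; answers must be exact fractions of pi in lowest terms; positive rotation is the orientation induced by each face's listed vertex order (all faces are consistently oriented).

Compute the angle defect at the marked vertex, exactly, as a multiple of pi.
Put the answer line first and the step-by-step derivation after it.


Answer: defect(P0) = -pi/2

Sum of corner angles at P0: (5/2)*pi
defect = 2*pi - (5/2)*pi


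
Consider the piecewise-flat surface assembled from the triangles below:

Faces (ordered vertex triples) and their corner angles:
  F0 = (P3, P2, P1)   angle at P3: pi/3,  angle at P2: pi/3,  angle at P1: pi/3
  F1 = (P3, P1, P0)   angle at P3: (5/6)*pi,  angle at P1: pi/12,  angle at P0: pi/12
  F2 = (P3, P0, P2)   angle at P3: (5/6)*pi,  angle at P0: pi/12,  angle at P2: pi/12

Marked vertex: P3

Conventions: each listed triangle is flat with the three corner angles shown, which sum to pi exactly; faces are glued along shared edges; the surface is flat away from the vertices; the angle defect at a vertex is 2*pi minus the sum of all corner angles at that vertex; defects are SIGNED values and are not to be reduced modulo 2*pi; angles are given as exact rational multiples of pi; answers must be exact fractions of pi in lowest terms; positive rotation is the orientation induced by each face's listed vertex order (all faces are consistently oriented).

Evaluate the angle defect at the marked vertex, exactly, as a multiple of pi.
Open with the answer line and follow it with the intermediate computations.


Answer: defect(P3) = 0

Sum of corner angles at P3: 2*pi
defect = 2*pi - 2*pi


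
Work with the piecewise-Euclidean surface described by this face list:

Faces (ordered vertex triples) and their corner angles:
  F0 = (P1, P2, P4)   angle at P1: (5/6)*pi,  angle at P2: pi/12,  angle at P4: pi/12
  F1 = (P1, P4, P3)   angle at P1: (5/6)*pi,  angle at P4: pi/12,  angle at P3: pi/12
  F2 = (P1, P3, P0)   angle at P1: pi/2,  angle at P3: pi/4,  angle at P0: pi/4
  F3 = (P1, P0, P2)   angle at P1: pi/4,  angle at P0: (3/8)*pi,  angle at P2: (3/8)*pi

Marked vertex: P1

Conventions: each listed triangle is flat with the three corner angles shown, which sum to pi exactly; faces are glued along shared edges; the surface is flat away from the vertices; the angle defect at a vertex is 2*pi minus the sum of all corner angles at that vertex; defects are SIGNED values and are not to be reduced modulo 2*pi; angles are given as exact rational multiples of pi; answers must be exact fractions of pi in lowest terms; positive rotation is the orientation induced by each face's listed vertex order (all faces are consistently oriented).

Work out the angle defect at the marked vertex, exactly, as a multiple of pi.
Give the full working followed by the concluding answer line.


Sum of corner angles at P1: (29/12)*pi
defect = 2*pi - (29/12)*pi

Answer: defect(P1) = (-5/12)*pi


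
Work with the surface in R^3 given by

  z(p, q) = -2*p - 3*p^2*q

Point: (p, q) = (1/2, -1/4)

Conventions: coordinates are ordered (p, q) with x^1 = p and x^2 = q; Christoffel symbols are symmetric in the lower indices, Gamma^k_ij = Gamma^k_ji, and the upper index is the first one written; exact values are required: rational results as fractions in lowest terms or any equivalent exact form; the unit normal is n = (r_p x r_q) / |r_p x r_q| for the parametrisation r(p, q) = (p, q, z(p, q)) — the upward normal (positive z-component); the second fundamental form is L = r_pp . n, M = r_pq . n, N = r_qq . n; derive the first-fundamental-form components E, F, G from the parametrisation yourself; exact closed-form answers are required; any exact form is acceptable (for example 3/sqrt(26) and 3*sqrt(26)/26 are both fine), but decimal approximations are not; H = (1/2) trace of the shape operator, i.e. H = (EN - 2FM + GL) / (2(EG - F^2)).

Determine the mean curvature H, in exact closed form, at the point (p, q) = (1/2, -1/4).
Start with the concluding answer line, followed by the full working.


Answer: H = 51*sqrt(2)/100

z_p = -5/4, z_q = -3/4, z_pp = 3/2, z_pq = -3, z_qq = 0
E = 41/16, F = 15/16, G = 25/16; answer radicand W^2 = 25/8
unnormalised second-form numerators: l = 3/2, m = -3, n = 0; L = l/sqrt(25/8), and similarly M = m/sqrt(W^2), N = n/sqrt(W^2)
H = (E*n - 2*F*m + G*l) / (2*(EG - F^2)*sqrt(W^2)); E*n - 2*F*m + G*l = 255/32, EG - F^2 = 25/8, so H = (51/40)/sqrt(25/8)


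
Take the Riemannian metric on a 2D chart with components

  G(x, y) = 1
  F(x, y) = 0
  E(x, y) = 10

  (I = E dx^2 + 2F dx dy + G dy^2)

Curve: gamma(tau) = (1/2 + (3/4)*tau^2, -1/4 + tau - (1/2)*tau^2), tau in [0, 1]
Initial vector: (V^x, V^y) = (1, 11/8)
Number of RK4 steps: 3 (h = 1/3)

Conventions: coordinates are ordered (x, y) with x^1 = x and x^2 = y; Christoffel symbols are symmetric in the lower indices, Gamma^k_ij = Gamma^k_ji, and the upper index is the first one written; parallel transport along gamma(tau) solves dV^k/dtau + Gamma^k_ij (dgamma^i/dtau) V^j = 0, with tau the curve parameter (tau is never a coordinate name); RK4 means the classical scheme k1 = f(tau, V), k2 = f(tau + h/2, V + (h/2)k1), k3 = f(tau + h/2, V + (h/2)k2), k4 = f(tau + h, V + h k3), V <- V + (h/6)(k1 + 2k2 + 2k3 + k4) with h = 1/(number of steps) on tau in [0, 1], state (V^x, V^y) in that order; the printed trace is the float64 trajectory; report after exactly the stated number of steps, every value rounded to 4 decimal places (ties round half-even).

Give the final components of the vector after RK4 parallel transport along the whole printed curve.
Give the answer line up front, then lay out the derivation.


Answer: V^x = 1.0000, V^y = 1.3750

gamma'(tau) = ((3/2)*tau, 1 - tau); f(tau, V)^k = -Gamma^k_ij(gamma(tau)) gamma'^i(tau) V^j; h = 1/3; intermediate values shown to 6 dp
curve data and Christoffel symbols at the stage parameters:
  tau = 0.000000: gamma = (0.500000, -0.250000), gamma' = (0.000000, 1.000000); Gamma_xxx = 0.000000, Gamma_xxy = 0.000000, Gamma_xyy = 0.000000, Gamma_yxx = 0.000000, Gamma_yxy = 0.000000, Gamma_yyy = 0.000000
  tau = 0.166667: gamma = (0.520833, -0.097222), gamma' = (0.250000, 0.833333); Gamma_xxx = 0.000000, Gamma_xxy = 0.000000, Gamma_xyy = 0.000000, Gamma_yxx = 0.000000, Gamma_yxy = 0.000000, Gamma_yyy = 0.000000
  tau = 0.333333: gamma = (0.583333, 0.027778), gamma' = (0.500000, 0.666667); Gamma_xxx = 0.000000, Gamma_xxy = 0.000000, Gamma_xyy = 0.000000, Gamma_yxx = 0.000000, Gamma_yxy = 0.000000, Gamma_yyy = 0.000000
  tau = 0.500000: gamma = (0.687500, 0.125000), gamma' = (0.750000, 0.500000); Gamma_xxx = 0.000000, Gamma_xxy = 0.000000, Gamma_xyy = 0.000000, Gamma_yxx = 0.000000, Gamma_yxy = 0.000000, Gamma_yyy = 0.000000
  tau = 0.666667: gamma = (0.833333, 0.194444), gamma' = (1.000000, 0.333333); Gamma_xxx = 0.000000, Gamma_xxy = 0.000000, Gamma_xyy = 0.000000, Gamma_yxx = 0.000000, Gamma_yxy = 0.000000, Gamma_yyy = 0.000000
  tau = 0.833333: gamma = (1.020833, 0.236111), gamma' = (1.250000, 0.166667); Gamma_xxx = 0.000000, Gamma_xxy = 0.000000, Gamma_xyy = 0.000000, Gamma_yxx = 0.000000, Gamma_yxy = 0.000000, Gamma_yyy = 0.000000
  tau = 1.000000: gamma = (1.250000, 0.250000), gamma' = (1.500000, 0.000000); Gamma_xxx = 0.000000, Gamma_xxy = 0.000000, Gamma_xyy = 0.000000, Gamma_yxx = 0.000000, Gamma_yxy = 0.000000, Gamma_yyy = 0.000000
step 0: V^x = 1.0000, V^y = 1.3750
step 1: k1 = (0.000000, 0.000000), k2 = (0.000000, 0.000000), k3 = (0.000000, 0.000000), k4 = (0.000000, 0.000000); V <- V + (h/6)(k1 + 2k2 + 2k3 + k4): V^x = 1.0000, V^y = 1.3750
step 2: k1 = (0.000000, 0.000000), k2 = (0.000000, 0.000000), k3 = (0.000000, 0.000000), k4 = (0.000000, 0.000000); V <- V + (h/6)(k1 + 2k2 + 2k3 + k4): V^x = 1.0000, V^y = 1.3750
step 3: k1 = (0.000000, 0.000000), k2 = (0.000000, 0.000000), k3 = (0.000000, 0.000000), k4 = (0.000000, 0.000000); V <- V + (h/6)(k1 + 2k2 + 2k3 + k4): V^x = 1.0000, V^y = 1.3750


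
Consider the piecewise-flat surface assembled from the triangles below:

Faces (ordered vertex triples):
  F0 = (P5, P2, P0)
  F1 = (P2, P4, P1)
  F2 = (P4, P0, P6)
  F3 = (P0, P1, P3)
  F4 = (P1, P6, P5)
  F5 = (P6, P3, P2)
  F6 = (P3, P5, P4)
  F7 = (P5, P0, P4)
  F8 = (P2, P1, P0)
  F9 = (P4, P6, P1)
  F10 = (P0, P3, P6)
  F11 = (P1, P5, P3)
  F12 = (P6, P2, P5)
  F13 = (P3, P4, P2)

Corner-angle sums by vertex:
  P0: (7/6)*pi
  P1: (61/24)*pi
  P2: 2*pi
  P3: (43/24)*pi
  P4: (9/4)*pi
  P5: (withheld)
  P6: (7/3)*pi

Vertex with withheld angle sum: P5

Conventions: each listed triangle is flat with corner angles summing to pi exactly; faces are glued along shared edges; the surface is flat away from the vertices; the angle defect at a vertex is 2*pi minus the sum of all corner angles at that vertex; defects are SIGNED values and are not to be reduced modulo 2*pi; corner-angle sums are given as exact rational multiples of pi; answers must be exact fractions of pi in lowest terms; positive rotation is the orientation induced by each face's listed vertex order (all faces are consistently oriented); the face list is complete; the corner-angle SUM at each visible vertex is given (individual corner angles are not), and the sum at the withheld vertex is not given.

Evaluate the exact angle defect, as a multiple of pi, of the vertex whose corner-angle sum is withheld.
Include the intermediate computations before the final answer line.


V = 7, E = 21, F = 14; chi = V - E + F = 0
Gauss-Bonnet: total defect = 2*pi*chi = 0; visible defects sum to -pi/12

Answer: defect(P5) = pi/12


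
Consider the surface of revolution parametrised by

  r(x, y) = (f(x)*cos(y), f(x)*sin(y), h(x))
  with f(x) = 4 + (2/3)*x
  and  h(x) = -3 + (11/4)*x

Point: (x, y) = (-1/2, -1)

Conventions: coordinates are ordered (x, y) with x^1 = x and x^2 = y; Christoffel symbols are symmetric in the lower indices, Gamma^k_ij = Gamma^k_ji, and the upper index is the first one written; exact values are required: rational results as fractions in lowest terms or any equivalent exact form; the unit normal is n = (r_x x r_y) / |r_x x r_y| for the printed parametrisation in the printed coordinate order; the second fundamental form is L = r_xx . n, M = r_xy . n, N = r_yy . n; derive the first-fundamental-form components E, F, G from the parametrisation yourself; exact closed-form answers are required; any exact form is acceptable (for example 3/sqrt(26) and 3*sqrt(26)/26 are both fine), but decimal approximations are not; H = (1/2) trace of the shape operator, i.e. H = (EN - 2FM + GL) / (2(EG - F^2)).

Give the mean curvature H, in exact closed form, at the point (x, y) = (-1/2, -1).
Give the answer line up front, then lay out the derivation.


Answer: H = 9*sqrt(1153)/2306

f = 11/3, f' = 2/3, f'' = 0, h' = 11/4, h'' = 0
E = 1153/144, F = 0, G = 121/9; answer radicand W^2 = 1153/144
unnormalised second-form numerators: l = 0, m = 0, n = 121/12; L = l/sqrt(1153/144), and similarly M = m/sqrt(W^2), N = n/sqrt(W^2)
H = (E*n - 2*F*m + G*l) / (2*(EG - F^2)*sqrt(W^2)); E*n - 2*F*m + G*l = 139513/1728, EG - F^2 = 139513/1296, so H = (3/8)/sqrt(1153/144)


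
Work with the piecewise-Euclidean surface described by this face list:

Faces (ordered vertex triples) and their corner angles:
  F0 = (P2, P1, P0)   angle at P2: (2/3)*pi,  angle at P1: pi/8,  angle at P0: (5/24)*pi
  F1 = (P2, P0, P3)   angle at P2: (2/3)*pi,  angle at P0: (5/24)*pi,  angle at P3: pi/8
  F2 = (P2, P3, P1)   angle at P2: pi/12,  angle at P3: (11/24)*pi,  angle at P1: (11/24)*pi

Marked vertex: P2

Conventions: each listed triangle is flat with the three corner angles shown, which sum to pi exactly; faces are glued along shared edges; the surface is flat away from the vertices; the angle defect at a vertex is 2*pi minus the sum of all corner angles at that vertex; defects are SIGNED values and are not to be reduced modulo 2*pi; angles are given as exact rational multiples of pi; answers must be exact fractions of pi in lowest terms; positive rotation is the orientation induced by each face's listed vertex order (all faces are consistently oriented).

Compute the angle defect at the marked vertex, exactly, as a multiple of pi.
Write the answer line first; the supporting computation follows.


Answer: defect(P2) = (7/12)*pi

Sum of corner angles at P2: (17/12)*pi
defect = 2*pi - (17/12)*pi


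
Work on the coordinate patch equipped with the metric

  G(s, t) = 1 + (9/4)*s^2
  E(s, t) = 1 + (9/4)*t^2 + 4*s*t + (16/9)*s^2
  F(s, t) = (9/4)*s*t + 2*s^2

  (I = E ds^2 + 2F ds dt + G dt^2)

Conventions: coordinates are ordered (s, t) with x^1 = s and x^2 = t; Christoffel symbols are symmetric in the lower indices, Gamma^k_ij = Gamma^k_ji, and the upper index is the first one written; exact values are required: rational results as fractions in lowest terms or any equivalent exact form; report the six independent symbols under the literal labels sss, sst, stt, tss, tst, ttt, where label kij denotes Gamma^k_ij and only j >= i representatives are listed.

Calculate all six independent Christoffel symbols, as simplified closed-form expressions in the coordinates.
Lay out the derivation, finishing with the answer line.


E = 1 + (9/4)*t^2 + 4*s*t + (16/9)*s^2; F = (9/4)*s*t + 2*s^2; G = 1 + (9/4)*s^2
Gamma^k_ij = (1/2) g^{kl} (d_i g_jl + d_j g_il - d_l g_ij), with g^inv = (1/(EG-F^2)) [[G, -F], [-F, E]]
first partials: E_s = 4*t + (32/9)*s, E_t = (9/2)*t + 4*s, F_s = (9/4)*t + 4*s, F_t = (9/4)*s, G_s = (9/2)*s, G_t = 0
D = EG - F^2 = 1 + (9/4)*t^2 + 4*s*t + (145/36)*s^2
expanded: Gamma^s_ss = (G E_s - 2F F_s + F E_t)/(2D), Gamma^s_st = (G E_t - F G_s)/(2D), Gamma^s_tt = (2G F_t - G G_s - F G_t)/(2D), Gamma^t_ss = (2E F_s - E E_t - F E_s)/(2D), Gamma^t_st = (E G_s - F E_t)/(2D), Gamma^t_tt = (E G_t - 2F F_t + F G_s)/(2D); substitute and cancel common factors

Answer: Gamma_sss = (64*s + 72*t)/(145*s^2 + 144*s*t + 81*t^2 + 36), Gamma_sst = (72*s + 81*t)/(145*s^2 + 144*s*t + 81*t^2 + 36), Gamma_stt = 0, Gamma_tss = 72*s/(145*s^2 + 144*s*t + 81*t^2 + 36), Gamma_tst = 81*s/(145*s^2 + 144*s*t + 81*t^2 + 36), Gamma_ttt = 0


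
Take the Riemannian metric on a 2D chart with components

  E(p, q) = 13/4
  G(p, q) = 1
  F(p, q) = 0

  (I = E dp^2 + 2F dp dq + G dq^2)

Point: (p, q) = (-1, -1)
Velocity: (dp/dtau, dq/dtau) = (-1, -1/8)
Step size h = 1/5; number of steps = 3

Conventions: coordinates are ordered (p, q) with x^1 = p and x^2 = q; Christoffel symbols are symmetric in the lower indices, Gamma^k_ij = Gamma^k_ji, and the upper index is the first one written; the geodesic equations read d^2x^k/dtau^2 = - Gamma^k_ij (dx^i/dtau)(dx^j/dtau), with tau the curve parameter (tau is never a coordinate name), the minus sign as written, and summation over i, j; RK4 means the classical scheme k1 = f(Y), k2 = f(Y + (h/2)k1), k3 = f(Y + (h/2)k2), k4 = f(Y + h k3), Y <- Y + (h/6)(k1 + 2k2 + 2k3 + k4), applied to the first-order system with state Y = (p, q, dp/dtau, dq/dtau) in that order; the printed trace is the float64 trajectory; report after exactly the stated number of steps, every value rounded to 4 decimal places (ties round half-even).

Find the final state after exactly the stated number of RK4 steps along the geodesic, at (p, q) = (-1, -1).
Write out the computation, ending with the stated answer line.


f(Y) = (dp/dtau, dq/dtau, -Gamma^p_ij Y'^i Y'^j, -Gamma^q_ij Y'^i Y'^j) with the Gammas evaluated at the stage position; h = 0.200000; intermediate values shown to 6 dp
step 0: p = -1.0000, q = -1.0000, dp/dtau = -1.0000, dq/dtau = -0.1250
step 1:
  k1: at (p, q) = (-1.000000, -1.000000), (dp/dtau, dq/dtau) = (-1.000000, -0.125000); Gamma_ppp = 0.000000, Gamma_ppq = 0.000000, Gamma_pqq = 0.000000, Gamma_qpp = 0.000000, Gamma_qpq = 0.000000, Gamma_qqq = 0.000000; k1 = (-1.000000, -0.125000, 0.000000, 0.000000)
  k2: at (p, q) = (-1.100000, -1.012500), (dp/dtau, dq/dtau) = (-1.000000, -0.125000); Gamma_ppp = 0.000000, Gamma_ppq = 0.000000, Gamma_pqq = 0.000000, Gamma_qpp = 0.000000, Gamma_qpq = 0.000000, Gamma_qqq = 0.000000; k2 = (-1.000000, -0.125000, 0.000000, 0.000000)
  k3: at (p, q) = (-1.100000, -1.012500), (dp/dtau, dq/dtau) = (-1.000000, -0.125000); Gamma_ppp = 0.000000, Gamma_ppq = 0.000000, Gamma_pqq = 0.000000, Gamma_qpp = 0.000000, Gamma_qpq = 0.000000, Gamma_qqq = 0.000000; k3 = (-1.000000, -0.125000, 0.000000, 0.000000)
  k4: at (p, q) = (-1.200000, -1.025000), (dp/dtau, dq/dtau) = (-1.000000, -0.125000); Gamma_ppp = 0.000000, Gamma_ppq = 0.000000, Gamma_pqq = 0.000000, Gamma_qpp = 0.000000, Gamma_qpq = 0.000000, Gamma_qqq = 0.000000; k4 = (-1.000000, -0.125000, 0.000000, 0.000000)
  Y <- Y + (h/6)(k1 + 2k2 + 2k3 + k4): p = -1.2000, q = -1.0250, dp/dtau = -1.0000, dq/dtau = -0.1250
step 2:
  k1: at (p, q) = (-1.200000, -1.025000), (dp/dtau, dq/dtau) = (-1.000000, -0.125000); Gamma_ppp = 0.000000, Gamma_ppq = 0.000000, Gamma_pqq = 0.000000, Gamma_qpp = 0.000000, Gamma_qpq = 0.000000, Gamma_qqq = 0.000000; k1 = (-1.000000, -0.125000, 0.000000, 0.000000)
  k2: at (p, q) = (-1.300000, -1.037500), (dp/dtau, dq/dtau) = (-1.000000, -0.125000); Gamma_ppp = 0.000000, Gamma_ppq = 0.000000, Gamma_pqq = 0.000000, Gamma_qpp = 0.000000, Gamma_qpq = 0.000000, Gamma_qqq = 0.000000; k2 = (-1.000000, -0.125000, 0.000000, 0.000000)
  k3: at (p, q) = (-1.300000, -1.037500), (dp/dtau, dq/dtau) = (-1.000000, -0.125000); Gamma_ppp = 0.000000, Gamma_ppq = 0.000000, Gamma_pqq = 0.000000, Gamma_qpp = 0.000000, Gamma_qpq = 0.000000, Gamma_qqq = 0.000000; k3 = (-1.000000, -0.125000, 0.000000, 0.000000)
  k4: at (p, q) = (-1.400000, -1.050000), (dp/dtau, dq/dtau) = (-1.000000, -0.125000); Gamma_ppp = 0.000000, Gamma_ppq = 0.000000, Gamma_pqq = 0.000000, Gamma_qpp = 0.000000, Gamma_qpq = 0.000000, Gamma_qqq = 0.000000; k4 = (-1.000000, -0.125000, 0.000000, 0.000000)
  Y <- Y + (h/6)(k1 + 2k2 + 2k3 + k4): p = -1.4000, q = -1.0500, dp/dtau = -1.0000, dq/dtau = -0.1250
step 3:
  k1: at (p, q) = (-1.400000, -1.050000), (dp/dtau, dq/dtau) = (-1.000000, -0.125000); Gamma_ppp = 0.000000, Gamma_ppq = 0.000000, Gamma_pqq = 0.000000, Gamma_qpp = 0.000000, Gamma_qpq = 0.000000, Gamma_qqq = 0.000000; k1 = (-1.000000, -0.125000, 0.000000, 0.000000)
  k2: at (p, q) = (-1.500000, -1.062500), (dp/dtau, dq/dtau) = (-1.000000, -0.125000); Gamma_ppp = 0.000000, Gamma_ppq = 0.000000, Gamma_pqq = 0.000000, Gamma_qpp = 0.000000, Gamma_qpq = 0.000000, Gamma_qqq = 0.000000; k2 = (-1.000000, -0.125000, 0.000000, 0.000000)
  k3: at (p, q) = (-1.500000, -1.062500), (dp/dtau, dq/dtau) = (-1.000000, -0.125000); Gamma_ppp = 0.000000, Gamma_ppq = 0.000000, Gamma_pqq = 0.000000, Gamma_qpp = 0.000000, Gamma_qpq = 0.000000, Gamma_qqq = 0.000000; k3 = (-1.000000, -0.125000, 0.000000, 0.000000)
  k4: at (p, q) = (-1.600000, -1.075000), (dp/dtau, dq/dtau) = (-1.000000, -0.125000); Gamma_ppp = 0.000000, Gamma_ppq = 0.000000, Gamma_pqq = 0.000000, Gamma_qpp = 0.000000, Gamma_qpq = 0.000000, Gamma_qqq = 0.000000; k4 = (-1.000000, -0.125000, 0.000000, 0.000000)
  Y <- Y + (h/6)(k1 + 2k2 + 2k3 + k4): p = -1.6000, q = -1.0750, dp/dtau = -1.0000, dq/dtau = -0.1250

Answer: p = -1.6000, q = -1.0750, dp/dtau = -1.0000, dq/dtau = -0.1250


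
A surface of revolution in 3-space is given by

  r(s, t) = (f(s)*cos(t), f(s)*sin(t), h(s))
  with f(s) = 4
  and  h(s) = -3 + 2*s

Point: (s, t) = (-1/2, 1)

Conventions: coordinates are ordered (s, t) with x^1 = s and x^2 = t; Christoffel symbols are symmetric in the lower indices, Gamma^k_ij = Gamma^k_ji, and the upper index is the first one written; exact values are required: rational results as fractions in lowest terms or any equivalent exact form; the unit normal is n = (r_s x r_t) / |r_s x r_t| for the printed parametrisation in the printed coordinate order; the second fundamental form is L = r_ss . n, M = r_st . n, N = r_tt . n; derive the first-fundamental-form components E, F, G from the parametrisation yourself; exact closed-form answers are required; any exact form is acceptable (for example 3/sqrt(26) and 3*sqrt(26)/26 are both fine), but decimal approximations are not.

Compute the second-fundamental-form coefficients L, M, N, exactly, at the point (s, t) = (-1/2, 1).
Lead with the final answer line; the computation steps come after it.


Answer: L = 0, M = 0, N = 4

f = 4, f' = 0, f'' = 0, h' = 2, h'' = 0
E = 4, F = 0, G = 16; answer radicand W^2 = 4
unnormalised second-form numerators: l = 0, m = 0, n = 8; L = l/sqrt(4), and similarly M = m/sqrt(W^2), N = n/sqrt(W^2)


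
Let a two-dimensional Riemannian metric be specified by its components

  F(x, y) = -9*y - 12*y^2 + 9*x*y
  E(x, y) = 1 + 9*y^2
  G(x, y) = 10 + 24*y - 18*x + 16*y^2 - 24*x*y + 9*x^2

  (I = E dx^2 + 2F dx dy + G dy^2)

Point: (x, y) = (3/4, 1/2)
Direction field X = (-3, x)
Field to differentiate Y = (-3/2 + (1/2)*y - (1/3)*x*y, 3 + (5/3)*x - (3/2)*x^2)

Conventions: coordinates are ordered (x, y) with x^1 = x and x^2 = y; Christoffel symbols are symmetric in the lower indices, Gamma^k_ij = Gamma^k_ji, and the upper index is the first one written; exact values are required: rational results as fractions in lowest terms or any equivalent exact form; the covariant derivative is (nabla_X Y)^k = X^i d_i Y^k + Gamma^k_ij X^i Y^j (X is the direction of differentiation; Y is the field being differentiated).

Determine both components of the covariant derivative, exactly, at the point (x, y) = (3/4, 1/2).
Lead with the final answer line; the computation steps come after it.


Answer: (nabla_X Y)^x = -14981/2768, (nabla_X Y)^y = 17899/1384

E = 13/4, F = -33/8, G = 137/16 at the point
E_x = 0, E_y = 9, F_x = 9/2, F_y = -57/4, G_x = -33/2, G_y = 22
EG - F^2 = 173/16;  g^inv = (16/173) * [[137/16, 33/8], [33/8, 13/4]]
first-kind symbols [ij,l] = (1/2)(d_i g_jl + d_j g_il - d_l g_ij): [xx,x] = E_x/2 = 0, [xx,y] = F_x - E_y/2 = 0, [xy,x] = E_y/2 = 9/2, [xy,y] = G_x/2 = -33/4, [yy,x] = F_y - G_x/2 = -6, [yy,y] = G_y/2 = 11
Gamma^x_ij = (G*[ij,x] - F*[ij,y])/(EG - F^2), Gamma^y_ij = (E*[ij,y] - F*[ij,x])/(EG - F^2)
Gamma_xxx = 0, Gamma_xxy = 72/173, Gamma_xyy = -96/173, Gamma_yxx = 0, Gamma_yxy = -132/173, Gamma_yyy = 176/173
X = (-3, 3/4), Y = (-11/8, 109/32) at the point


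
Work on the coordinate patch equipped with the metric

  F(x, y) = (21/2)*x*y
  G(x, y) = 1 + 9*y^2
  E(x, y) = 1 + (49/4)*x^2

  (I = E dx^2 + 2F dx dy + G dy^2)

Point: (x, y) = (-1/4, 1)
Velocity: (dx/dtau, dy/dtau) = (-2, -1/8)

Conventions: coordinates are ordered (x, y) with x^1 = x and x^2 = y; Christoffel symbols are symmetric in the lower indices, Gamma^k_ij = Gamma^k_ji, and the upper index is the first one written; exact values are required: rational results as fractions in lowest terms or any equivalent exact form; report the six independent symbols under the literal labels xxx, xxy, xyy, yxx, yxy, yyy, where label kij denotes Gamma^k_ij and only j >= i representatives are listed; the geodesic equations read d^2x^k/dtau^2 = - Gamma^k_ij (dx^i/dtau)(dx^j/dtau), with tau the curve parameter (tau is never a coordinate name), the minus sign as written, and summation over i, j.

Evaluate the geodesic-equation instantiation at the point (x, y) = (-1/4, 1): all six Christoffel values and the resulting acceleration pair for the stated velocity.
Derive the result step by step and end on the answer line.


E = 113/64, F = -21/8, G = 10 at the point
E_x = -49/8, E_y = 0, F_x = 21/2, F_y = -21/8, G_x = 0, G_y = 18
EG - F^2 = 689/64;  g^inv = (64/689) * [[10, 21/8], [21/8, 113/64]]
first-kind symbols [ij,l] = (1/2)(d_i g_jl + d_j g_il - d_l g_ij): [xx,x] = E_x/2 = -49/16, [xx,y] = F_x - E_y/2 = 21/2, [xy,x] = E_y/2 = 0, [xy,y] = G_x/2 = 0, [yy,x] = F_y - G_x/2 = -21/8, [yy,y] = G_y/2 = 9
Gamma^x_ij = (G*[ij,x] - F*[ij,y])/(EG - F^2), Gamma^y_ij = (E*[ij,y] - F*[ij,x])/(EG - F^2)
Gamma_xxx = -196/689, Gamma_xxy = 0, Gamma_xyy = -168/689, Gamma_yxx = 672/689, Gamma_yxy = 0, Gamma_yyy = 576/689
d^2x/dtau^2 = -(Gamma_xxx*(-2)^2 + 2*Gamma_xxy*(-2)*(-1/8) + Gamma_xyy*(-1/8)^2) = 6293/5512
d^2y/dtau^2 = -(Gamma_yxx*(-2)^2 + 2*Gamma_yxy*(-2)*(-1/8) + Gamma_yyy*(-1/8)^2) = -2697/689

Answer: Gamma_xxx = -196/689, Gamma_xxy = 0, Gamma_xyy = -168/689, Gamma_yxx = 672/689, Gamma_yxy = 0, Gamma_yyy = 576/689; accelerations (d^2x/dtau^2, d^2y/dtau^2) = (6293/5512, -2697/689)
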